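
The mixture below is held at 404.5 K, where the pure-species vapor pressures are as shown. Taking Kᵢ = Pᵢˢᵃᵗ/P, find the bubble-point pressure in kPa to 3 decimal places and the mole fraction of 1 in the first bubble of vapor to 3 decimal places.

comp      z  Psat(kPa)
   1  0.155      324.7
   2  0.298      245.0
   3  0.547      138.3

At the bubble point ψ → 0, so ΣzᵢKᵢ = 1 with Kᵢ = Pᵢˢᵃᵗ/P ⇒ P = ΣzᵢPᵢˢᵃᵗ.
P = 0.155·324.7 + 0.298·245.0 + 0.547·138.3 = 198.989 kPa
yᵢ = zᵢPᵢˢᵃᵗ/P ⇒ y_1 = 0.155·324.7/198.989 = 0.253

Pbub = 198.989 kPa, y_1 = 0.253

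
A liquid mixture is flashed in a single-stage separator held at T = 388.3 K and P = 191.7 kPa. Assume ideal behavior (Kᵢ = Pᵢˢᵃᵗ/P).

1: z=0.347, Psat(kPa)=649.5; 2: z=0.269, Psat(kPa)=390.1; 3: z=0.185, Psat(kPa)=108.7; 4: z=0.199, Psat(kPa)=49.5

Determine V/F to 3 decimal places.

Raoult's law: Kᵢ = Pᵢˢᵃᵗ/P = Pᵢˢᵃᵗ/191.7.
  K_1 = 649.5/191.7 = 3.38811, K_2 = 390.1/191.7 = 2.03495, K_3 = 108.7/191.7 = 0.56703, K_4 = 49.5/191.7 = 0.25822
Material balance + equilibrium reduce to Σ zᵢ(Kᵢ−1)/(1+V/F(Kᵢ−1)) = 0.
Feasibility: ΣzᵢKᵢ = 1.879, Σzᵢ/Kᵢ = 1.332 — both > 1, two phases present.
Newton–Raphson from V/F = 0.68:
  V/F = 0.680: g = 0.0678, g' = -0.902 → V/F = 0.755
  V/F = 0.755: g = -0.0028, g' = -0.985 → V/F = 0.752
Converged at V/F = 0.752.

V/F = 0.752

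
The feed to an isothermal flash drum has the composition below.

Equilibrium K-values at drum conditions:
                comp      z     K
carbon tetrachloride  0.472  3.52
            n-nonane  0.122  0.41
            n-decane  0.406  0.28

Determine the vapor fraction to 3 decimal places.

ψ = 0.473

Rachford–Rice: g(ψ) = Σ zᵢ(Kᵢ−1)/(1+ψ(Kᵢ−1)) = 0.
Check two-phase: ΣzᵢKᵢ = 1.825 > 1 and Σzᵢ/Kᵢ = 1.882 > 1, so g(0) = 0.825 > 0 and g(1) = -0.882 < 0.
Iterate (Newton) starting at ψ = 0.5:
  ψ = 0.500: g = -0.0325, g' = -1.186 → ψ = 0.473
Converged at ψ = 0.473.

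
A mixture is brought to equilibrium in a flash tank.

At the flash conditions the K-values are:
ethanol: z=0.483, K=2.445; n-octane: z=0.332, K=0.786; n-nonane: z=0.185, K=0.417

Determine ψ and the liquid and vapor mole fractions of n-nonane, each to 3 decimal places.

Let ψ = V/F and solve Σ zᵢ(Kᵢ−1)/(1+ψ(Kᵢ−1)) = 0.
Check two-phase: ΣzᵢKᵢ = 1.519 > 1 and Σzᵢ/Kᵢ = 1.064 > 1, so g(0) = 0.519 > 0 and g(1) = -0.064 < 0.
Newton iteration, ψ⁰ = 0.5:
  ψ = 0.500: g = 0.1734, g' = -0.484 → ψ = 0.858
  ψ = 0.858: g = 0.0087, g' = -0.476 → ψ = 0.876
Converged at ψ = 0.876.
Compositions from xᵢ = zᵢ/(1+ψ(Kᵢ−1)), yᵢ = Kᵢxᵢ:
  ethanol: x = 0.213, y = 0.521
  n-octane: x = 0.409, y = 0.321
  n-nonane: x = 0.378, y = 0.158

ψ = 0.876, x_n-nonane = 0.378, y_n-nonane = 0.158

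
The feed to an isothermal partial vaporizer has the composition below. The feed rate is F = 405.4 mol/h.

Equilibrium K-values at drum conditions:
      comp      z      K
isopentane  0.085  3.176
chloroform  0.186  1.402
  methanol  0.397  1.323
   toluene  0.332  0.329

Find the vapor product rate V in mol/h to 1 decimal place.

V = 136.9 mol/h

Let β = V/F and solve Σ zᵢ(Kᵢ−1)/(1+β(Kᵢ−1)) = 0.
g(0) = ΣzᵢKᵢ − 1 = 0.165 and g(1) = 1 − Σzᵢ/Kᵢ = -0.469, so a root lies in (0, 1).
Iterate (Newton) starting at β = 0.5:
  β = 0.500: g = -0.0740, g' = -0.482 → β = 0.347
  β = 0.347: g = -0.0039, g' = -0.441 → β = 0.338
Converged at β = 0.338.
Then V = β·F = 0.3378·405.4 = 136.9 mol/h and L = F − V = 268.5 mol/h.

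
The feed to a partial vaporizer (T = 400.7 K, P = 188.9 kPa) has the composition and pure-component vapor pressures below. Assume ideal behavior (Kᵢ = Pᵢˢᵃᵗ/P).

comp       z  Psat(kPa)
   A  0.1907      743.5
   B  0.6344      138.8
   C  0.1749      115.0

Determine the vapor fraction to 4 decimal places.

Raoult's law: Kᵢ = Pᵢˢᵃᵗ/P = Pᵢˢᵃᵗ/188.9.
  K_A = 743.5/188.9 = 3.935945, K_B = 138.8/188.9 = 0.734780, K_C = 115.0/188.9 = 0.608788
Let ψ = V/F and solve Σ zᵢ(Kᵢ−1)/(1+ψ(Kᵢ−1)) = 0.
Check two-phase: ΣzᵢKᵢ = 1.3232 > 1 and Σzᵢ/Kᵢ = 1.1991 > 1, so g(0) = 0.3232 > 0 and g(1) = -0.1991 < 0.
Iterate (Newton) starting at ψ = 0.5:
  ψ = 0.5000: g = -0.05218, g' = -0.3706 → ψ = 0.3592
  ψ = 0.3592: g = 0.00693, g' = -0.4802 → ψ = 0.3736
  ψ = 0.3736: g = 0.00011, g' = -0.4655 → ψ = 0.3738
Converged at ψ = 0.3738.

ψ = 0.3738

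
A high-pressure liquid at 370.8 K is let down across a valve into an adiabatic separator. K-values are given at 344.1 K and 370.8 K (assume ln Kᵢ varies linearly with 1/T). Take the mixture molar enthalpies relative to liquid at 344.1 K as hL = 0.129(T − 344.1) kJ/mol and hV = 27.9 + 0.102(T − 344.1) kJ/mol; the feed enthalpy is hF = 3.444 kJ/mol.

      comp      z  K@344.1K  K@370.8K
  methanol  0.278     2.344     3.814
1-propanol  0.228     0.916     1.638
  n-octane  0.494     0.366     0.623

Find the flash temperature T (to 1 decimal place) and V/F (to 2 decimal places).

T = 345.9 K, V/F = 0.12

Adiabatic flash: solve Rachford–Rice at each trial T, then check hF = ψ·hV(T) + (1−ψ)·hL(T).
  T = 344.1 K: K = (2.344, 0.916, 0.366), RR gives ψ = 0.061, H_out = 1.714 kJ/mol
  T = 370.8 K: K = (3.814, 1.638, 0.623), RR gives ψ = 0.986, H_out = 30.252 kJ/mol
  T = 357.5 K: K = (3.020, 1.240, 0.483), RR gives ψ = 0.469, H_out = 14.651 kJ/mol
  T = 350.8 K: K = (2.667, 1.069, 0.421), RR gives ψ = 0.264, H_out = 8.176 kJ/mol
  T = 347.5 K: K = (2.504, 0.991, 0.393), RR gives ψ = 0.165, H_out = 5.030 kJ/mol
  T = 345.8 K: K = (2.423, 0.953, 0.380), RR gives ψ = 0.114, H_out = 3.387 kJ/mol
Linear interpolation between T = 345.8 (H_out = 3.387) and T = 347.5 (H_out = 5.030) on hF = 3.444 gives T ≈ 345.9 K, at which ψ = 0.12.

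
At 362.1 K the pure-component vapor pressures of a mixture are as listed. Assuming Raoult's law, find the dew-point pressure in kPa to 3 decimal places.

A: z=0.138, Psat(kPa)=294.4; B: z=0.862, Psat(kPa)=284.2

Pdew = 285.565 kPa

At the dew point ψ → 1, so Σzᵢ/Kᵢ = 1 with Kᵢ = Pᵢˢᵃᵗ/P ⇒ 1/P = Σzᵢ/Pᵢˢᵃᵗ.
1/P = 0.138/294.4 + 0.862/284.2 = 0.003502 ⇒ P = 285.565 kPa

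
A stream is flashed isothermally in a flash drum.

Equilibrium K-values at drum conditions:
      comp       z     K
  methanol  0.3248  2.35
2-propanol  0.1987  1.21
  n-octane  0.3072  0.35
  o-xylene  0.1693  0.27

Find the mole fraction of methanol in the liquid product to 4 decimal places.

Material balance + equilibrium reduce to Σ zᵢ(Kᵢ−1)/(1+β(Kᵢ−1)) = 0.
Feasibility: ΣzᵢKᵢ = 1.1569, Σzᵢ/Kᵢ = 1.8072 — both > 1, two phases present.
Newton–Raphson from β = 0.5:
  β = 0.5000: g = -0.19091, g' = -0.7268 → β = 0.2373
  β = 0.2373: g = -0.01375, g' = -0.6609 → β = 0.2165
  β = 0.2165: g = 0.00005, g' = -0.6655 → β = 0.2166
Converged at β = 0.2166.
Compositions from xᵢ = zᵢ/(1+β(Kᵢ−1)), yᵢ = Kᵢxᵢ:
  methanol: x = 0.2513, y = 0.5906
  2-propanol: x = 0.1901, y = 0.2300
  n-octane: x = 0.3575, y = 0.1251
  o-xylene: x = 0.2011, y = 0.0543

x_methanol = 0.2513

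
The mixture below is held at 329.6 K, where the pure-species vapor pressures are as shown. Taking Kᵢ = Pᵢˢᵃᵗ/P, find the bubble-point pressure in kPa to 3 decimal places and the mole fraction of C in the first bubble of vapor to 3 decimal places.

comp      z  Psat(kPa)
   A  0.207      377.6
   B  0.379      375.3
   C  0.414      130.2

At the bubble point ψ → 0, so ΣzᵢKᵢ = 1 with Kᵢ = Pᵢˢᵃᵗ/P ⇒ P = ΣzᵢPᵢˢᵃᵗ.
P = 0.207·377.6 + 0.379·375.3 + 0.414·130.2 = 274.305 kPa
yᵢ = zᵢPᵢˢᵃᵗ/P ⇒ y_C = 0.414·130.2/274.305 = 0.197

Pbub = 274.305 kPa, y_C = 0.197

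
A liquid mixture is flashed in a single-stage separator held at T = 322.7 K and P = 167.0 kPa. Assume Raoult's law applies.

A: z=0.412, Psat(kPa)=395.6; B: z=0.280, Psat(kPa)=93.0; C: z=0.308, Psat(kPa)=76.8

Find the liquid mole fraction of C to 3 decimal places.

Raoult's law: Kᵢ = Pᵢˢᵃᵗ/P = Pᵢˢᵃᵗ/167.0.
  K_A = 395.6/167.0 = 2.36886, K_B = 93.0/167.0 = 0.55689, K_C = 76.8/167.0 = 0.45988
Material balance + equilibrium reduce to Σ zᵢ(Kᵢ−1)/(1+ψ(Kᵢ−1)) = 0.
Feasibility: ΣzᵢKᵢ = 1.274, Σzᵢ/Kᵢ = 1.346 — both > 1, two phases present.
Newton–Raphson from ψ = 0.5:
  ψ = 0.500: g = -0.0525, g' = -0.531 → ψ = 0.401
  ψ = 0.401: g = 0.0007, g' = -0.549 → ψ = 0.403
Converged at ψ = 0.403.
Compositions from xᵢ = zᵢ/(1+ψ(Kᵢ−1)), yᵢ = Kᵢxᵢ:
  A: x = 0.266, y = 0.629
  B: x = 0.341, y = 0.190
  C: x = 0.394, y = 0.181

x_C = 0.394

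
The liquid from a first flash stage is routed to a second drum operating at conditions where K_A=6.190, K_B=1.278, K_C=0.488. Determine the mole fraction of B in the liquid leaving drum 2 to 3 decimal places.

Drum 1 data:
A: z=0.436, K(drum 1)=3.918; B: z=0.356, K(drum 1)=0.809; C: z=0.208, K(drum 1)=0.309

Drum 1:
Material balance + equilibrium reduce to Σ zᵢ(Kᵢ−1)/(1+ψ₁(Kᵢ−1)) = 0.
Check two-phase: ΣzᵢKᵢ = 2.061 > 1 and Σzᵢ/Kᵢ = 1.224 > 1, so g(0) = 1.061 > 0 and g(1) = -0.224 < 0.
Newton iteration, ψ₁⁰ = 0.5:
  ψ₁ = 0.500: g = 0.2226, g' = -0.862 → ψ₁ = 0.758
  ψ₁ = 0.758: g = 0.0145, g' = -0.816 → ψ₁ = 0.776
Converged at ψ₁ = 0.776.
Drum-1 compositions:
  A: x = 0.134, y = 0.523
  B: x = 0.418, y = 0.338
  C: x = 0.448, y = 0.139
Drum-2 feed = drum-1 liquid: z₂ = (0.1336, 0.4179, 0.4485).
Drum 2:
Iterate (Newton) starting at ψ₂ = 0.5:
  ψ₂ = 0.500: g = -0.0138, g' = -0.516 → ψ₂ = 0.473
  ψ₂ = 0.473: g = 0.0002, g' = -0.531 → ψ₂ = 0.474
Converged at ψ₂ = 0.474.
  A: x = 0.039, y = 0.239
  B: x = 0.369, y = 0.472
  C: x = 0.592, y = 0.289

x_B (drum 2) = 0.369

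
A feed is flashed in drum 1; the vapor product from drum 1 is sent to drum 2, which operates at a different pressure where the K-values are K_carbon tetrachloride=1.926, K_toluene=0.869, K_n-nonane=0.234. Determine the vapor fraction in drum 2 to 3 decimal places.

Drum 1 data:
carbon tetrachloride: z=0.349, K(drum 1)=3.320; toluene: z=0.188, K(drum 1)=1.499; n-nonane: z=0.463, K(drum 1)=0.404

Drum 1:
Rachford–Rice: g(ψ₁) = Σ zᵢ(Kᵢ−1)/(1+ψ₁(Kᵢ−1)) = 0.
Check two-phase: ΣzᵢKᵢ = 1.628 > 1 and Σzᵢ/Kᵢ = 1.377 > 1, so g(0) = 0.628 > 0 and g(1) = -0.377 < 0.
Iterate (Newton) starting at ψ₁ = 0.52:
  ψ₁ = 0.520: g = 0.0416, g' = -0.761 → ψ₁ = 0.575
Converged at ψ₁ = 0.575.
Drum-1 compositions:
  carbon tetrachloride: x = 0.150, y = 0.496
  toluene: x = 0.146, y = 0.219
  n-nonane: x = 0.704, y = 0.285
Drum-2 feed = drum-1 vapor: z₂ = (0.4964, 0.2190, 0.2846).
Drum 2:
Material balance + equilibrium reduce to Σ zᵢ(Kᵢ−1)/(1+ψ₂(Kᵢ−1)) = 0.
g(0) = ΣzᵢKᵢ − 1 = 0.213 and g(1) = 1 − Σzᵢ/Kᵢ = -0.726, so a root lies in (0, 1).
Newton iteration, ψ₂⁰ = 0.5:
  ψ₂ = 0.500: g = -0.0698, g' = -0.642 → ψ₂ = 0.391
  ψ₂ = 0.391: g = -0.0041, g' = -0.574 → ψ₂ = 0.384
Converged at ψ₂ = 0.384.
  carbon tetrachloride: x = 0.366, y = 0.705
  toluene: x = 0.231, y = 0.200
  n-nonane: x = 0.403, y = 0.094

V/F (drum 2) = 0.384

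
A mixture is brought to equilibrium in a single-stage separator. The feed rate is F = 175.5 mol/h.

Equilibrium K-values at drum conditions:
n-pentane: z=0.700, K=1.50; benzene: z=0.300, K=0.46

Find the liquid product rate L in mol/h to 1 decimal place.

L = 53.3 mol/h

Binary case is linear: z₁(K₁−1)(1+V/F(K₂−1)) + z₂(K₂−1)(1+V/F(K₁−1)) = 0
⇒ V/F = [z₁(K₁−1)+z₂(K₂−1)] / [−(K₁−1)(K₂−1)] = 0.1880/0.2700 = 0.696
Then V = V/F·F = 0.6963·175.5 = 122.2 mol/h and L = F − V = 53.3 mol/h.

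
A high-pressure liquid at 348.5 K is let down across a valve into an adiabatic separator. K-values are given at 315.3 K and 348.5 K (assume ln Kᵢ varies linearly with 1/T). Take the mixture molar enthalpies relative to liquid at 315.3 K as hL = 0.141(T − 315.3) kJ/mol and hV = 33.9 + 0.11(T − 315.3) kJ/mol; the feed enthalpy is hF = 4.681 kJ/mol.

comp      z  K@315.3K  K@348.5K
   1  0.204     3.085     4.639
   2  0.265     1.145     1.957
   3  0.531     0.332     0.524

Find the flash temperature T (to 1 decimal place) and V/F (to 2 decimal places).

T = 316.6 K, V/F = 0.13

Adiabatic flash: solve Rachford–Rice at each trial T, then check hF = ψ·hV(T) + (1−ψ)·hL(T).
  T = 315.3 K: K = (3.085, 1.145, 0.332), RR gives ψ = 0.111, H_out = 3.767 kJ/mol
  T = 348.5 K: K = (4.639, 1.957, 0.524), RR gives ψ = 0.669, H_out = 26.667 kJ/mol
  T = 331.9 K: K = (3.822, 1.517, 0.422), RR gives ψ = 0.378, H_out = 14.976 kJ/mol
  T = 323.6 K: K = (3.443, 1.323, 0.375), RR gives ψ = 0.244, H_out = 9.390 kJ/mol
  T = 319.5 K: K = (3.264, 1.233, 0.354), RR gives ψ = 0.179, H_out = 6.625 kJ/mol
  T = 317.4 K: K = (3.174, 1.188, 0.343), RR gives ψ = 0.145, H_out = 5.201 kJ/mol
Linear interpolation between T = 315.3 (H_out = 3.767) and T = 317.4 (H_out = 5.201) on hF = 4.681 gives T ≈ 316.6 K, at which ψ = 0.13.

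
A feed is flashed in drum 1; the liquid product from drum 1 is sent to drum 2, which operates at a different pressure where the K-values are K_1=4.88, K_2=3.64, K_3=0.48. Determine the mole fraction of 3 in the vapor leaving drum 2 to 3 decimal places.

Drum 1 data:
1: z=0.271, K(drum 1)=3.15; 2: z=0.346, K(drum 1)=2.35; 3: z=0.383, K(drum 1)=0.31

Drum 1:
Newton iteration, ψ₁⁰ = 0.51:
  ψ₁ = 0.510: g = 0.1468, g' = -0.940 → ψ₁ = 0.666
  ψ₁ = 0.666: g = -0.0035, g' = -1.011 → ψ₁ = 0.663
Converged at ψ₁ = 0.663.
Drum-1 compositions:
  1: x = 0.112, y = 0.352
  2: x = 0.183, y = 0.429
  3: x = 0.706, y = 0.219
Drum-2 feed = drum-1 liquid: z₂ = (0.1118, 0.1826, 0.7056).
Drum 2:
Rachford–Rice: g(ψ₂) = Σ zᵢ(Kᵢ−1)/(1+ψ₂(Kᵢ−1)) = 0.
Check two-phase: ΣzᵢKᵢ = 1.549 > 1 and Σzᵢ/Kᵢ = 1.543 > 1, so g(0) = 0.549 > 0 and g(1) = -0.543 < 0.
Iterate (Newton) starting at ψ₂ = 0.5:
  ψ₂ = 0.500: g = -0.1405, g' = -0.780 → ψ₂ = 0.320
  ψ₂ = 0.320: g = 0.0149, g' = -0.984 → ψ₂ = 0.335
Converged at ψ₂ = 0.335.
  1: x = 0.049, y = 0.237
  2: x = 0.097, y = 0.353
  3: x = 0.855, y = 0.410

y_3 (drum 2) = 0.410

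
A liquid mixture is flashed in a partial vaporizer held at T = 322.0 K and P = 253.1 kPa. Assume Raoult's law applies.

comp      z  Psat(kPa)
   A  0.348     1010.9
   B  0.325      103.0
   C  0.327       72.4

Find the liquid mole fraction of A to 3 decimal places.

x_A = 0.180

Raoult's law: Kᵢ = Pᵢˢᵃᵗ/P = Pᵢˢᵃᵗ/253.1.
  K_A = 1010.9/253.1 = 3.99407, K_B = 103.0/253.1 = 0.40695, K_C = 72.4/253.1 = 0.28605
Newton–Raphson from β = 0.5:
  β = 0.500: g = -0.2198, g' = -1.134 → β = 0.306
  β = 0.306: g = 0.0092, g' = -1.293 → β = 0.313
Converged at β = 0.313.
Compositions from xᵢ = zᵢ/(1+β(Kᵢ−1)), yᵢ = Kᵢxᵢ:
  A: x = 0.180, y = 0.717
  B: x = 0.399, y = 0.162
  C: x = 0.421, y = 0.121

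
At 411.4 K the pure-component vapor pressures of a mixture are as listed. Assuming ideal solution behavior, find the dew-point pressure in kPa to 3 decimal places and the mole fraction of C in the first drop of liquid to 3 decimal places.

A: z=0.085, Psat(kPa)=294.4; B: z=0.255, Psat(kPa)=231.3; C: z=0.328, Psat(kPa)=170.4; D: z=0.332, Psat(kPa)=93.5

At the dew point ψ → 1, so Σzᵢ/Kᵢ = 1 with Kᵢ = Pᵢˢᵃᵗ/P ⇒ 1/P = Σzᵢ/Pᵢˢᵃᵗ.
1/P = 0.085/294.4 + 0.255/231.3 + 0.328/170.4 + 0.332/93.5 = 0.006867 ⇒ P = 145.627 kPa
xᵢ = zᵢP/Pᵢˢᵃᵗ ⇒ x_C = 0.328·145.627/170.4 = 0.280

Pdew = 145.627 kPa, x_C = 0.280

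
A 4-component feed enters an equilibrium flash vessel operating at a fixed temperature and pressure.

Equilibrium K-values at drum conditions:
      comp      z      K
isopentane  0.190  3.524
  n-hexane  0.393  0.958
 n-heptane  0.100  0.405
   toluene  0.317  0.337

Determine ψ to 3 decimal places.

ψ = 0.190

Newton iteration, ψ⁰ = 0.5:
  ψ = 0.500: g = -0.2039, g' = -0.621 → ψ = 0.171
  ψ = 0.171: g = 0.0147, g' = -0.812 → ψ = 0.190
Converged at ψ = 0.190.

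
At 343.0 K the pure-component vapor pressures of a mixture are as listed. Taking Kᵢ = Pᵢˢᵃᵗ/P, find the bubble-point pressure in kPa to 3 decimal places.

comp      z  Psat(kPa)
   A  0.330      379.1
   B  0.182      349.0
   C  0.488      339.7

At the bubble point ψ → 0, so ΣzᵢKᵢ = 1 with Kᵢ = Pᵢˢᵃᵗ/P ⇒ P = ΣzᵢPᵢˢᵃᵗ.
P = 0.330·379.1 + 0.182·349.0 + 0.488·339.7 = 354.395 kPa

Pbub = 354.395 kPa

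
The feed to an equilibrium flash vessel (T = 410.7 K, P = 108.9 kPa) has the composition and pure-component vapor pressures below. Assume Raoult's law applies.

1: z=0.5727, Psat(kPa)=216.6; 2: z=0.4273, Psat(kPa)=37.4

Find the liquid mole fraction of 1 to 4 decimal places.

x_1 = 0.3990

Raoult's law: Kᵢ = Pᵢˢᵃᵗ/P = Pᵢˢᵃᵗ/108.9.
  K_1 = 216.6/108.9 = 1.988981, K_2 = 37.4/108.9 = 0.343434
Let β = V/F and solve Σ zᵢ(Kᵢ−1)/(1+β(Kᵢ−1)) = 0.
Feasibility: ΣzᵢKᵢ = 1.2858, Σzᵢ/Kᵢ = 1.5321 — both > 1, two phases present.
Newton–Raphson from β = 0.51:
  β = 0.5100: g = -0.04529, g' = -0.6638 → β = 0.4418
  β = 0.4418: g = -0.00100, g' = -0.6368 → β = 0.4402
Converged at β = 0.4402.
Compositions from xᵢ = zᵢ/(1+β(Kᵢ−1)), yᵢ = Kᵢxᵢ:
  1: x = 0.3990, y = 0.7936
  2: x = 0.6010, y = 0.2064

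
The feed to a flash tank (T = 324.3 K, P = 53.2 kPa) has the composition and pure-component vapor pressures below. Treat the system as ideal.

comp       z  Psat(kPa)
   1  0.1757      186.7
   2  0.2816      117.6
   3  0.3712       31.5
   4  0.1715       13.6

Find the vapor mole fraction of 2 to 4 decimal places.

y_2 = 0.3820

Raoult's law: Kᵢ = Pᵢˢᵃᵗ/P = Pᵢˢᵃᵗ/53.2.
  K_1 = 186.7/53.2 = 3.509398, K_2 = 117.6/53.2 = 2.210526, K_3 = 31.5/53.2 = 0.592105, K_4 = 13.6/53.2 = 0.255639
Newton iteration, V/F⁰ = 0.36:
  V/F = 0.3600: g = 0.11720, g' = -0.7677 → V/F = 0.5127
  V/F = 0.5127: g = 0.00530, g' = -0.7160 → V/F = 0.5201
Converged at V/F = 0.5201.
Compositions from xᵢ = zᵢ/(1+V/F(Kᵢ−1)), yᵢ = Kᵢxᵢ:
  1: x = 0.0762, y = 0.2675
  2: x = 0.1728, y = 0.3820
  3: x = 0.4711, y = 0.2790
  4: x = 0.2798, y = 0.0715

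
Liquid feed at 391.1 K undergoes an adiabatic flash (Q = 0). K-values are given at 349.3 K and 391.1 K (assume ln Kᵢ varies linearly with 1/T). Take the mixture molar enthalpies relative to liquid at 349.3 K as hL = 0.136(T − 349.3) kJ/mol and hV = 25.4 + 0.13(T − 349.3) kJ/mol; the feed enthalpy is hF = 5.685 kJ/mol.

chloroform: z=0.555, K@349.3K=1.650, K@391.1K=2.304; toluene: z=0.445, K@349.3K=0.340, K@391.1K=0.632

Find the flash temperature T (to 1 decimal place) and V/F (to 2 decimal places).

Adiabatic flash: solve Rachford–Rice at each trial T, then check hF = ψ·hV(T) + (1−ψ)·hL(T).
  T = 349.3 K: K = (1.650, 0.340), RR gives ψ = 0.156, H_out = 3.970 kJ/mol
  T = 391.1 K: K = (2.304, 0.632), RR gives ψ = 1.000, H_out = 30.834 kJ/mol
  T = 370.2 K: K = (1.968, 0.472), RR gives ψ = 0.591, H_out = 17.780 kJ/mol
  T = 359.8 K: K = (1.807, 0.403), RR gives ψ = 0.378, H_out = 11.008 kJ/mol
  T = 354.6 K: K = (1.729, 0.371), RR gives ψ = 0.272, H_out = 7.609 kJ/mol
  T = 352.0 K: K = (1.690, 0.355), RR gives ψ = 0.216, H_out = 5.855 kJ/mol
  T = 350.6 K: K = (1.669, 0.347), RR gives ψ = 0.185, H_out = 4.887 kJ/mol
Linear interpolation between T = 350.6 (H_out = 4.887) and T = 352.0 (H_out = 5.855) on hF = 5.685 gives T ≈ 351.8 K, at which ψ = 0.21.

T = 351.8 K, V/F = 0.21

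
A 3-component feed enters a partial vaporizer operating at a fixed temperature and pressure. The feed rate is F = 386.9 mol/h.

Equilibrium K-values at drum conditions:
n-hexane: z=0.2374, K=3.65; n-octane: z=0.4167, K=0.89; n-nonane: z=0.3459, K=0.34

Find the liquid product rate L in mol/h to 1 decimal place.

L = 261.2 mol/h

Let β = V/F and solve Σ zᵢ(Kᵢ−1)/(1+β(Kᵢ−1)) = 0.
Feasibility: ΣzᵢKᵢ = 1.3550, Σzᵢ/Kᵢ = 1.5506 — both > 1, two phases present.
Newton–Raphson from β = 0.43:
  β = 0.4300: g = -0.07282, g' = -0.6635 → β = 0.3202
  β = 0.3202: g = 0.00332, g' = -0.7355 → β = 0.3248
Converged at β = 0.3248.
Then V = β·F = 0.3248·386.9 = 125.7 mol/h and L = F − V = 261.2 mol/h.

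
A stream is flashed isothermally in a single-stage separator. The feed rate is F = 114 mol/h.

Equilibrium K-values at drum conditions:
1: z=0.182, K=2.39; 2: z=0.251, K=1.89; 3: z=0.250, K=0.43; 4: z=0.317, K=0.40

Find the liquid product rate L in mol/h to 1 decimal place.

Newton–Raphson from β = 0.44:
  β = 0.440: g = -0.1311, g' = -0.593 → β = 0.219
  β = 0.219: g = -0.0009, g' = -0.603 → β = 0.217
Converged at β = 0.218.
Then V = β·F = 0.2175·114 = 24.8 mol/h and L = F − V = 89.2 mol/h.

L = 89.2 mol/h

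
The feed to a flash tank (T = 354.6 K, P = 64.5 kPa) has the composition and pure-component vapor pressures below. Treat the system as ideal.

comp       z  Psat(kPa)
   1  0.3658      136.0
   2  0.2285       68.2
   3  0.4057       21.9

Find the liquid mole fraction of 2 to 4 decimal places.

Raoult's law: Kᵢ = Pᵢˢᵃᵗ/P = Pᵢˢᵃᵗ/64.5.
  K_1 = 136.0/64.5 = 2.108527, K_2 = 68.2/64.5 = 1.057364, K_3 = 21.9/64.5 = 0.339535
Rachford–Rice: g(ψ) = Σ zᵢ(Kᵢ−1)/(1+ψ(Kᵢ−1)) = 0.
Check two-phase: ΣzᵢKᵢ = 1.1507 > 1 and Σzᵢ/Kᵢ = 1.5845 > 1, so g(0) = 0.1507 > 0 and g(1) = -0.5845 < 0.
Newton iteration, ψ⁰ = 0.58:
  ψ = 0.5800: g = -0.17483, g' = -0.6322 → ψ = 0.3035
  ψ = 0.3035: g = -0.01881, g' = -0.5292 → ψ = 0.2679
Converged at ψ = 0.2679.
Compositions from xᵢ = zᵢ/(1+ψ(Kᵢ−1)), yᵢ = Kᵢxᵢ:
  1: x = 0.2820, y = 0.5947
  2: x = 0.2250, y = 0.2380
  3: x = 0.4929, y = 0.1674

x_2 = 0.2250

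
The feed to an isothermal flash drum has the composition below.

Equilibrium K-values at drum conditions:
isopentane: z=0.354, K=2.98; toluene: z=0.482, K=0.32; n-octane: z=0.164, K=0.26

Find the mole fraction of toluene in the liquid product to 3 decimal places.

Rachford–Rice: g(ψ) = Σ zᵢ(Kᵢ−1)/(1+ψ(Kᵢ−1)) = 0.
Feasibility: ΣzᵢKᵢ = 1.252, Σzᵢ/Kᵢ = 2.256 — both > 1, two phases present.
Newton–Raphson from ψ = 0.5:
  ψ = 0.500: g = -0.3370, g' = -1.088 → ψ = 0.190
  ψ = 0.190: g = -0.0087, g' = -1.148 → ψ = 0.183
Converged at ψ = 0.183.
Compositions from xᵢ = zᵢ/(1+ψ(Kᵢ−1)), yᵢ = Kᵢxᵢ:
  isopentane: x = 0.260, y = 0.775
  toluene: x = 0.550, y = 0.176
  n-octane: x = 0.190, y = 0.049

x_toluene = 0.550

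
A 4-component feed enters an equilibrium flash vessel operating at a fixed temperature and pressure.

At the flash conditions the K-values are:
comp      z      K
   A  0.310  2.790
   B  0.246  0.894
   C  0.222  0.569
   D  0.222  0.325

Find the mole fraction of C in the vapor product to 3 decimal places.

y_C = 0.149

Let ψ = V/F and solve Σ zᵢ(Kᵢ−1)/(1+ψ(Kᵢ−1)) = 0.
g(0) = ΣzᵢKᵢ − 1 = 0.283 and g(1) = 1 − Σzᵢ/Kᵢ = -0.460, so a root lies in (0, 1).
Newton iteration, ψ⁰ = 0.5:
  ψ = 0.500: g = -0.0829, g' = -0.577 → ψ = 0.356
  ψ = 0.356: g = 0.0013, g' = -0.606 → ψ = 0.359
Converged at ψ = 0.359.
Compositions from xᵢ = zᵢ/(1+ψ(Kᵢ−1)), yᵢ = Kᵢxᵢ:
  A: x = 0.189, y = 0.527
  B: x = 0.256, y = 0.229
  C: x = 0.263, y = 0.149
  D: x = 0.293, y = 0.095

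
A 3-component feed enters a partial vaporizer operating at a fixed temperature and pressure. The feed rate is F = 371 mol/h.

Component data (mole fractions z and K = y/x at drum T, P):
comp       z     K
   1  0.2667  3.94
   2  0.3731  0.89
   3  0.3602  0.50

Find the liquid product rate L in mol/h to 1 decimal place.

L = 161.5 mol/h

Material balance + equilibrium reduce to Σ zᵢ(Kᵢ−1)/(1+β(Kᵢ−1)) = 0.
Check two-phase: ΣzᵢKᵢ = 1.5630 > 1 and Σzᵢ/Kᵢ = 1.2073 > 1, so g(0) = 0.5630 > 0 and g(1) = -0.2073 < 0.
Iterate (Newton) starting at β = 0.35:
  β = 0.3500: g = 0.12546, g' = -0.6971 → β = 0.5300
  β = 0.5300: g = 0.01791, g' = -0.5241 → β = 0.5641
  β = 0.5641: g = 0.00032, g' = -0.5060 → β = 0.5648
Converged at β = 0.5648.
Then V = β·F = 0.5648·371 = 209.5 mol/h and L = F − V = 161.5 mol/h.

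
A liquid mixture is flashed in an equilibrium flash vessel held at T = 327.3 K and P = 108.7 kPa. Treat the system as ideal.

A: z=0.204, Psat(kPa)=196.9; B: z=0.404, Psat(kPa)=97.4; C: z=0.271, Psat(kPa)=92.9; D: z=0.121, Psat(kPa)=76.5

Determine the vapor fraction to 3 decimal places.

Raoult's law: Kᵢ = Pᵢˢᵃᵗ/P = Pᵢˢᵃᵗ/108.7.
  K_A = 196.9/108.7 = 1.81141, K_B = 97.4/108.7 = 0.89604, K_C = 92.9/108.7 = 0.85465, K_D = 76.5/108.7 = 0.70377
Rachford–Rice: g(ψ) = Σ zᵢ(Kᵢ−1)/(1+ψ(Kᵢ−1)) = 0.
g(0) = ΣzᵢKᵢ − 1 = 0.048 and g(1) = 1 − Σzᵢ/Kᵢ = -0.053, so a root lies in (0, 1).
Newton–Raphson from ψ = 0.5:
  ψ = 0.500: g = -0.0111, g' = -0.094 → ψ = 0.382
  ψ = 0.382: g = 0.0005, g' = -0.103 → ψ = 0.387
Converged at ψ = 0.387.

ψ = 0.387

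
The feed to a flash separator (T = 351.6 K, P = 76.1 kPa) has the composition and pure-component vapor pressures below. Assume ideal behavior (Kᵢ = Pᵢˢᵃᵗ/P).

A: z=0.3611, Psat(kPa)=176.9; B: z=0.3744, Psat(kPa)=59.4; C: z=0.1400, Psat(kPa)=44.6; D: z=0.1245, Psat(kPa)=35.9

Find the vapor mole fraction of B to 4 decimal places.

Raoult's law: Kᵢ = Pᵢˢᵃᵗ/P = Pᵢˢᵃᵗ/76.1.
  K_A = 176.9/76.1 = 2.324573, K_B = 59.4/76.1 = 0.780552, K_C = 44.6/76.1 = 0.586071, K_D = 35.9/76.1 = 0.471748
Rachford–Rice: g(V/F) = Σ zᵢ(Kᵢ−1)/(1+V/F(Kᵢ−1)) = 0.
Feasibility: ΣzᵢKᵢ = 1.2724, Σzᵢ/Kᵢ = 1.1378 — both > 1, two phases present.
Iterate (Newton) starting at V/F = 0.5:
  V/F = 0.5000: g = 0.03300, g' = -0.3543 → V/F = 0.5931
  V/F = 0.5931: g = 0.00082, g' = -0.3383 → V/F = 0.5956
Converged at V/F = 0.5956.
Compositions from xᵢ = zᵢ/(1+V/F(Kᵢ−1)), yᵢ = Kᵢxᵢ:
  A: x = 0.2019, y = 0.4692
  B: x = 0.4307, y = 0.3362
  C: x = 0.1858, y = 0.1089
  D: x = 0.1816, y = 0.0857

y_B = 0.3362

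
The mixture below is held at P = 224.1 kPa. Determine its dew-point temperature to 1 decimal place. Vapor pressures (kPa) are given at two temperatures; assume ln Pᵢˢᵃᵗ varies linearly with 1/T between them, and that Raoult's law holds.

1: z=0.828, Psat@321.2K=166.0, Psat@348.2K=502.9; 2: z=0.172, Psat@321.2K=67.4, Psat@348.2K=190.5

Dew-point temperature: Σzᵢ·P/Pᵢˢᵃᵗ(T) = 1. Interpolate ln Pᵢˢᵃᵗ = aᵢ + bᵢ/T.
  T = 321.2 K: ΣzᵢP/Pᵢˢᵃᵗ = 1.6897
  T = 348.2 K: ΣzᵢP/Pᵢˢᵃᵗ = 0.5713
  T = 334.7 K: ΣzᵢP/Pᵢˢᵃᵗ = 0.9611
  T = 327.9 K: ΣzᵢP/Pᵢˢᵃᵗ = 1.2696
  T = 331.3 K: ΣzᵢP/Pᵢˢᵃᵗ = 1.1031
  T = 333.0 K: ΣzᵢP/Pᵢˢᵃᵗ = 1.0293
Interpolating between 333.0 K and 334.7 K gives T ≈ 333.7 K.

T = 333.7 K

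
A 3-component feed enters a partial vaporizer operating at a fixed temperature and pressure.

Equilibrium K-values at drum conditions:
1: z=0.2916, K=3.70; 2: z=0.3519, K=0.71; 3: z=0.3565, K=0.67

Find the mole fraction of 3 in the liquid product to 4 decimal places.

x_3 = 0.4590

Rachford–Rice: g(ψ) = Σ zᵢ(Kᵢ−1)/(1+ψ(Kᵢ−1)) = 0.
g(0) = ΣzᵢKᵢ − 1 = 0.5676 and g(1) = 1 − Σzᵢ/Kᵢ = -0.1065, so a root lies in (0, 1).
Newton iteration, ψ⁰ = 0.5:
  ψ = 0.5000: g = 0.07478, g' = -0.4811 → ψ = 0.6554
  ψ = 0.6554: g = 0.00815, g' = -0.3854 → ψ = 0.6766
  ψ = 0.6766: g = 0.00010, g' = -0.3762 → ψ = 0.6768
Converged at ψ = 0.6768.
Compositions from xᵢ = zᵢ/(1+ψ(Kᵢ−1)), yᵢ = Kᵢxᵢ:
  1: x = 0.1031, y = 0.3816
  2: x = 0.4378, y = 0.3109
  3: x = 0.4590, y = 0.3075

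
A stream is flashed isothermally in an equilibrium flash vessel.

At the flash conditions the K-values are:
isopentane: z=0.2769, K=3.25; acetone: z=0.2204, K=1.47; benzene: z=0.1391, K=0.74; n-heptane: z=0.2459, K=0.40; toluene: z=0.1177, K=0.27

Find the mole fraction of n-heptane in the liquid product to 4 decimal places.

Newton iteration, ψ⁰ = 0.5:
  ψ = 0.5000: g = -0.01059, g' = -0.6910 → ψ = 0.4847
Converged at ψ = 0.4847.
Compositions from xᵢ = zᵢ/(1+ψ(Kᵢ−1)), yᵢ = Kᵢxᵢ:
  isopentane: x = 0.1325, y = 0.4305
  acetone: x = 0.1795, y = 0.2639
  benzene: x = 0.1592, y = 0.1178
  n-heptane: x = 0.3467, y = 0.1387
  toluene: x = 0.1821, y = 0.0492

x_n-heptane = 0.3467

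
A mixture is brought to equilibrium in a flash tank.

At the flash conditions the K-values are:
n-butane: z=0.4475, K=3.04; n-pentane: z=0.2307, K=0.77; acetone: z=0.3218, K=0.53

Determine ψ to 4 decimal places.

Let ψ = V/F and solve Σ zᵢ(Kᵢ−1)/(1+ψ(Kᵢ−1)) = 0.
Feasibility: ΣzᵢKᵢ = 1.7086, Σzᵢ/Kᵢ = 1.0540 — both > 1, two phases present.
Newton–Raphson from ψ = 0.5:
  ψ = 0.5000: g = 0.19427, g' = -0.5935 → ψ = 0.8274
  ψ = 0.8274: g = 0.02664, g' = -0.4667 → ψ = 0.8844
  ψ = 0.8844: g = 0.00009, g' = -0.4643 → ψ = 0.8846
Converged at ψ = 0.8846.

ψ = 0.8846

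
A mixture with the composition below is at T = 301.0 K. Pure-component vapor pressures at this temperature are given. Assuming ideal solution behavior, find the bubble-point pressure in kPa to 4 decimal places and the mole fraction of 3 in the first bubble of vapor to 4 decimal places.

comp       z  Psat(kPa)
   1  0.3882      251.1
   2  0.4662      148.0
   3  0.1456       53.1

Pbub = 174.2060 kPa, y_3 = 0.0444

At the bubble point ψ → 0, so ΣzᵢKᵢ = 1 with Kᵢ = Pᵢˢᵃᵗ/P ⇒ P = ΣzᵢPᵢˢᵃᵗ.
P = 0.3882·251.1 + 0.4662·148.0 + 0.1456·53.1 = 174.2060 kPa
yᵢ = zᵢPᵢˢᵃᵗ/P ⇒ y_3 = 0.1456·53.1/174.2060 = 0.0444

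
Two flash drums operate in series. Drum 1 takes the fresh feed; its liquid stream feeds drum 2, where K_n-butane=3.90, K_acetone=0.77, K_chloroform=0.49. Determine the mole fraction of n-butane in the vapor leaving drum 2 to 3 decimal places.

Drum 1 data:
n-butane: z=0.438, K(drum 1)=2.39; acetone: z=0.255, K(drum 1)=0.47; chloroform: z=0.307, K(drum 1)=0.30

y_n-butane (drum 2) = 0.473

Drum 1:
Let ψ₁ = V/F and solve Σ zᵢ(Kᵢ−1)/(1+ψ₁(Kᵢ−1)) = 0.
Check two-phase: ΣzᵢKᵢ = 1.259 > 1 and Σzᵢ/Kᵢ = 1.749 > 1, so g(0) = 0.259 > 0 and g(1) = -0.749 < 0.
Newton–Raphson from ψ₁ = 0.34:
  ψ₁ = 0.340: g = -0.0334, g' = -0.756 → ψ₁ = 0.296
Converged at ψ₁ = 0.296.
Drum-1 compositions:
  n-butane: x = 0.310, y = 0.742
  acetone: x = 0.302, y = 0.142
  chloroform: x = 0.387, y = 0.116
Drum-2 feed = drum-1 liquid: z₂ = (0.3103, 0.3024, 0.3872).
Drum 2:
Rachford–Rice: g(ψ₂) = Σ zᵢ(Kᵢ−1)/(1+ψ₂(Kᵢ−1)) = 0.
g(0) = ΣzᵢKᵢ − 1 = 0.633 and g(1) = 1 − Σzᵢ/Kᵢ = -0.263, so a root lies in (0, 1).
Newton iteration, ψ₂⁰ = 0.5:
  ψ₂ = 0.500: g = 0.0236, g' = -0.637 → ψ₂ = 0.537
  ψ₂ = 0.537: g = 0.0005, g' = -0.611 → ψ₂ = 0.538
Converged at ψ₂ = 0.538.
  n-butane: x = 0.121, y = 0.473
  acetone: x = 0.345, y = 0.266
  chloroform: x = 0.534, y = 0.261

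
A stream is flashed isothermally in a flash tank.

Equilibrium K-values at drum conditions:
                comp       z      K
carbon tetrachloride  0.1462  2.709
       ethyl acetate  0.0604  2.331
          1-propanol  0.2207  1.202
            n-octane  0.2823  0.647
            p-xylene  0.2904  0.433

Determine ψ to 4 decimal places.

ψ = 0.1992

Let ψ = V/F and solve Σ zᵢ(Kᵢ−1)/(1+ψ(Kᵢ−1)) = 0.
Feasibility: ΣzᵢKᵢ = 1.1105, Σzᵢ/Kᵢ = 1.3705 — both > 1, two phases present.
Iterate (Newton) starting at ψ = 0.5:
  ψ = 0.5000: g = -0.12733, g' = -0.4039 → ψ = 0.1848
  ψ = 0.1848: g = 0.00687, g' = -0.4807 → ψ = 0.1990
  ψ = 0.1990: g = 0.00006, g' = -0.4723 → ψ = 0.1992
Converged at ψ = 0.1992.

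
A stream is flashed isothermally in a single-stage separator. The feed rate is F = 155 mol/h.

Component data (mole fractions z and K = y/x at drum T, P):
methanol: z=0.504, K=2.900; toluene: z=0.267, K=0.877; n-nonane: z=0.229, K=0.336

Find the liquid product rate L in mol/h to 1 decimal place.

Material balance + equilibrium reduce to Σ zᵢ(Kᵢ−1)/(1+ψ(Kᵢ−1)) = 0.
g(0) = ΣzᵢKᵢ − 1 = 0.773 and g(1) = 1 − Σzᵢ/Kᵢ = -0.160, so a root lies in (0, 1).
Newton–Raphson from ψ = 0.5:
  ψ = 0.500: g = 0.2285, g' = -0.709 → ψ = 0.822
  ψ = 0.822: g = 0.0024, g' = -0.772 → ψ = 0.825
Converged at ψ = 0.825.
Then V = ψ·F = 0.8252·155 = 127.9 mol/h and L = F − V = 27.1 mol/h.

L = 27.1 mol/h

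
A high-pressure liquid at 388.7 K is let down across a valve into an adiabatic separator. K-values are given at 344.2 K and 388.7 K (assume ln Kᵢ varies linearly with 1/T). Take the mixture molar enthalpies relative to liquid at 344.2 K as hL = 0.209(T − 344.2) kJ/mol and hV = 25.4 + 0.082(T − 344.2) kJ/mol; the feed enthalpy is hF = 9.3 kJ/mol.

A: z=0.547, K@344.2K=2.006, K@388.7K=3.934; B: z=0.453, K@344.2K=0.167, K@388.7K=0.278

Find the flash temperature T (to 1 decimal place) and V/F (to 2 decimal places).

T = 351.8 K, V/F = 0.32

Adiabatic flash: solve Rachford–Rice at each trial T, then check hF = ψ·hV(T) + (1−ψ)·hL(T).
  T = 344.2 K: K = (2.006, 0.167), RR gives ψ = 0.206, H_out = 5.242 kJ/mol
  T = 388.7 K: K = (3.934, 0.278), RR gives ψ = 0.603, H_out = 21.213 kJ/mol
  T = 366.4 K: K = (2.865, 0.219), RR gives ψ = 0.457, H_out = 14.964 kJ/mol
  T = 355.3 K: K = (2.411, 0.192), RR gives ψ = 0.356, H_out = 10.856 kJ/mol
  T = 349.8 K: K = (2.204, 0.179), RR gives ψ = 0.290, H_out = 8.338 kJ/mol
  T = 352.6 K: K = (2.308, 0.186), RR gives ψ = 0.325, H_out = 9.672 kJ/mol
  T = 351.2 K: K = (2.256, 0.182), RR gives ψ = 0.308, H_out = 9.020 kJ/mol
Linear interpolation between T = 351.2 (H_out = 9.020) and T = 352.6 (H_out = 9.672) on hF = 9.3 gives T ≈ 351.8 K, at which ψ = 0.32.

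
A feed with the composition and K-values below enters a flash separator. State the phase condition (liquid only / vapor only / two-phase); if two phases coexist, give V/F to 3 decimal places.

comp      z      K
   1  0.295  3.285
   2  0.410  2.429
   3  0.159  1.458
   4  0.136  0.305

vapor only

ΣzᵢKᵢ = 2.238; Σzᵢ/Kᵢ = 0.814.
Since Σzᵢ/Kᵢ < 1 the mixture is above its dew point — single vapor phase.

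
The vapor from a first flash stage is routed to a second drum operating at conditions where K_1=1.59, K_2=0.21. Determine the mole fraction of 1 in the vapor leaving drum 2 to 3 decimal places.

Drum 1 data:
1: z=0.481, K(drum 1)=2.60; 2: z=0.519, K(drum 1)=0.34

y_1 (drum 2) = 0.910

Drum 1:
Binary case is linear: z₁(K₁−1)(1+ψ₁(K₂−1)) + z₂(K₂−1)(1+ψ₁(K₁−1)) = 0
⇒ ψ₁ = [z₁(K₁−1)+z₂(K₂−1)] / [−(K₁−1)(K₂−1)] = 0.4271/1.0560 = 0.404
Drum-1 compositions:
  1: x = 0.292, y = 0.759
  2: x = 0.708, y = 0.241
Drum-2 feed = drum-1 vapor: z₂ = (0.7593, 0.2407).
Drum 2:
Binary case is linear: z₁(K₁−1)(1+ψ₂(K₂−1)) + z₂(K₂−1)(1+ψ₂(K₁−1)) = 0
⇒ ψ₂ = [z₁(K₁−1)+z₂(K₂−1)] / [−(K₁−1)(K₂−1)] = 0.2578/0.4661 = 0.553
  1: x = 0.572, y = 0.910
  2: x = 0.428, y = 0.090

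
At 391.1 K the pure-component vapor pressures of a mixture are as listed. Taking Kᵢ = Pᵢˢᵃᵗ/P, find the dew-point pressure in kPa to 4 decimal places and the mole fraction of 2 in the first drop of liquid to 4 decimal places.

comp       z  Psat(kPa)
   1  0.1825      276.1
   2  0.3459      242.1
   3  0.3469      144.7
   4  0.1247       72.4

Pdew = 161.0438 kPa, x_2 = 0.2301

At the dew point ψ → 1, so Σzᵢ/Kᵢ = 1 with Kᵢ = Pᵢˢᵃᵗ/P ⇒ 1/P = Σzᵢ/Pᵢˢᵃᵗ.
1/P = 0.1825/276.1 + 0.3459/242.1 + 0.3469/144.7 + 0.1247/72.4 = 0.0062095 ⇒ P = 161.0438 kPa
xᵢ = zᵢP/Pᵢˢᵃᵗ ⇒ x_2 = 0.3459·161.0438/242.1 = 0.2301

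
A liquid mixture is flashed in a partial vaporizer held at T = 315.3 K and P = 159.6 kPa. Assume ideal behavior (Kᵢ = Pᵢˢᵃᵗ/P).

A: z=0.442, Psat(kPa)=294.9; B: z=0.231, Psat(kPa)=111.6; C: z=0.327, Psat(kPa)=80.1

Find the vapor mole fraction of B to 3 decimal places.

Raoult's law: Kᵢ = Pᵢˢᵃᵗ/P = Pᵢˢᵃᵗ/159.6.
  K_A = 294.9/159.6 = 1.84774, K_B = 111.6/159.6 = 0.69925, K_C = 80.1/159.6 = 0.50188
Let ψ = V/F and solve Σ zᵢ(Kᵢ−1)/(1+ψ(Kᵢ−1)) = 0.
g(0) = ΣzᵢKᵢ − 1 = 0.142 and g(1) = 1 − Σzᵢ/Kᵢ = -0.221, so a root lies in (0, 1).
Iterate (Newton) starting at ψ = 0.5:
  ψ = 0.500: g = -0.0355, g' = -0.330 → ψ = 0.392
Converged at ψ = 0.392.
Compositions from xᵢ = zᵢ/(1+ψ(Kᵢ−1)), yᵢ = Kᵢxᵢ:
  A: x = 0.332, y = 0.613
  B: x = 0.262, y = 0.183
  C: x = 0.406, y = 0.204

y_B = 0.183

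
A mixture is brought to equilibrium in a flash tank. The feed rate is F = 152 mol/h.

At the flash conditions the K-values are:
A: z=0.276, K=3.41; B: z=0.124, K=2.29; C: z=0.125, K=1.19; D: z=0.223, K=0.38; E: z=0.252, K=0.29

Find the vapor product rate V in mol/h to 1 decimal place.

Newton–Raphson from ψ = 0.57:
  ψ = 0.570: g = -0.1206, g' = -0.920 → ψ = 0.439
  ψ = 0.439: g = -0.0026, g' = -0.896 → ψ = 0.436
Converged at ψ = 0.436.
Then V = ψ·F = 0.4360·152 = 66.3 mol/h and L = F − V = 85.7 mol/h.

V = 66.3 mol/h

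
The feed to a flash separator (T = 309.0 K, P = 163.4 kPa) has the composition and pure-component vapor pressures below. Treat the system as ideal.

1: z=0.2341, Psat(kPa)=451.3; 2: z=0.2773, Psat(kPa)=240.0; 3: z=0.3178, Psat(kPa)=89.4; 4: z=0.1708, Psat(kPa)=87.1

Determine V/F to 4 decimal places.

Raoult's law: Kᵢ = Pᵢˢᵃᵗ/P = Pᵢˢᵃᵗ/163.4.
  K_1 = 451.3/163.4 = 2.761934, K_2 = 240.0/163.4 = 1.468788, K_3 = 89.4/163.4 = 0.547124, K_4 = 87.1/163.4 = 0.533048
Rachford–Rice: g(V/F) = Σ zᵢ(Kᵢ−1)/(1+V/F(Kᵢ−1)) = 0.
Check two-phase: ΣzᵢKᵢ = 1.3188 > 1 and Σzᵢ/Kᵢ = 1.1748 > 1, so g(0) = 0.3188 > 0 and g(1) = -0.1748 < 0.
Newton–Raphson from V/F = 0.5:
  V/F = 0.5000: g = 0.03449, g' = -0.4177 → V/F = 0.5826
  V/F = 0.5826: g = 0.00058, g' = -0.4051 → V/F = 0.5840
Converged at V/F = 0.5840.

V/F = 0.5840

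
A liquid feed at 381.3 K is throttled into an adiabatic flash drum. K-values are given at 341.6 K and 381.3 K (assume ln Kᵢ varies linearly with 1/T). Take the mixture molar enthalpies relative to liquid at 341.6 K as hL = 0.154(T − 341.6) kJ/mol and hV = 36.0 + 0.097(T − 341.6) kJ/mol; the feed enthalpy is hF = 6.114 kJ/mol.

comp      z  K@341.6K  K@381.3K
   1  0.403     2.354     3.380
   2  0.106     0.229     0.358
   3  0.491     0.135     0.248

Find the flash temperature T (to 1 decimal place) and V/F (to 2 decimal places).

T = 352.7 K, V/F = 0.12

Adiabatic flash: solve Rachford–Rice at each trial T, then check hF = ψ·hV(T) + (1−ψ)·hL(T).
  T = 341.6 K: K = (2.354, 0.229, 0.135), RR gives ψ = 0.034, H_out = 1.228 kJ/mol
  T = 381.3 K: K = (3.380, 0.358, 0.248), RR gives ψ = 0.299, H_out = 16.196 kJ/mol
  T = 361.5 K: K = (2.850, 0.290, 0.186), RR gives ψ = 0.184, H_out = 9.473 kJ/mol
  T = 351.6 K: K = (2.599, 0.259, 0.159), RR gives ψ = 0.116, H_out = 5.654 kJ/mol
  T = 356.6 K: K = (2.724, 0.274, 0.173), RR gives ψ = 0.152, H_out = 7.637 kJ/mol
  T = 354.1 K: K = (2.661, 0.266, 0.166), RR gives ψ = 0.134, H_out = 6.661 kJ/mol
  T = 352.9 K: K = (2.631, 0.263, 0.163), RR gives ψ = 0.126, H_out = 6.182 kJ/mol
Linear interpolation between T = 351.6 (H_out = 5.654) and T = 352.9 (H_out = 6.182) on hF = 6.114 gives T ≈ 352.7 K, at which ψ = 0.12.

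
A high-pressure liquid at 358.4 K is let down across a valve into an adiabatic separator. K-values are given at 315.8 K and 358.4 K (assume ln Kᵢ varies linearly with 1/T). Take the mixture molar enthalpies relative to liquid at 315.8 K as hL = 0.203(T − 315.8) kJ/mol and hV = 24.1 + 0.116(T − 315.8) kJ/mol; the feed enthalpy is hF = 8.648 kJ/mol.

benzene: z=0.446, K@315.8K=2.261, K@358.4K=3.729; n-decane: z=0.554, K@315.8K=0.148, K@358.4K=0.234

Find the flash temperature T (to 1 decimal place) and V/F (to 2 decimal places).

T = 332.3 K, V/F = 0.23

Adiabatic flash: solve Rachford–Rice at each trial T, then check hF = ψ·hV(T) + (1−ψ)·hL(T).
  T = 315.8 K: K = (2.261, 0.148), RR gives ψ = 0.084, H_out = 2.028 kJ/mol
  T = 358.4 K: K = (3.729, 0.234), RR gives ψ = 0.379, H_out = 16.382 kJ/mol
  T = 337.1 K: K = (2.950, 0.189), RR gives ψ = 0.266, H_out = 10.235 kJ/mol
  T = 326.5 K: K = (2.595, 0.168), RR gives ψ = 0.189, H_out = 6.546 kJ/mol
  T = 331.8 K: K = (2.770, 0.178), RR gives ψ = 0.230, H_out = 8.464 kJ/mol
  T = 334.5 K: K = (2.861, 0.184), RR gives ψ = 0.249, H_out = 9.383 kJ/mol
  T = 333.1 K: K = (2.813, 0.181), RR gives ψ = 0.239, H_out = 8.911 kJ/mol
Linear interpolation between T = 331.8 (H_out = 8.464) and T = 333.1 (H_out = 8.911) on hF = 8.648 gives T ≈ 332.3 K, at which ψ = 0.23.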